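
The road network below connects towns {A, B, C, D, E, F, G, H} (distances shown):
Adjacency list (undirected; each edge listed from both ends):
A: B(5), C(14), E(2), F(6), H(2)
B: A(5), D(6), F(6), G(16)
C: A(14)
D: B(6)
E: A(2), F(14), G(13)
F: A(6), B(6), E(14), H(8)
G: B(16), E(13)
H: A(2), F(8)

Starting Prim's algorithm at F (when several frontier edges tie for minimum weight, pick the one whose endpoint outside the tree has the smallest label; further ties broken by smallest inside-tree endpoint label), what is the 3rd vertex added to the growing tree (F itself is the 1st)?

E

Prim, starting at F.
Step 1: frontier [A–F 6, B–F 6, F–H 8, E–F 14] → take A–F (6); add A.
Step 2: frontier [A–E 2, A–H 2, A–B 5, A–C 14, B–F 6, F–H 8, E–F 14] → take A–E (2); add E.
Step 3: frontier [A–H 2, A–B 5, A–C 14, E–G 13, B–F 6, F–H 8] → take A–H (2); add H.
Step 4: frontier [A–B 5, A–C 14, E–G 13, B–F 6] → take A–B (5); add B.
Step 5: frontier [A–C 14, B–D 6, B–G 16, E–G 13] → take B–D (6); add D.
Step 6: frontier [A–C 14, B–G 16, E–G 13] → take E–G (13); add G.
Step 7: frontier [A–C 14] → take A–C (14); add C.
Vertex order: F, A, E, H, B, D, G, C. The 3rd vertex is E.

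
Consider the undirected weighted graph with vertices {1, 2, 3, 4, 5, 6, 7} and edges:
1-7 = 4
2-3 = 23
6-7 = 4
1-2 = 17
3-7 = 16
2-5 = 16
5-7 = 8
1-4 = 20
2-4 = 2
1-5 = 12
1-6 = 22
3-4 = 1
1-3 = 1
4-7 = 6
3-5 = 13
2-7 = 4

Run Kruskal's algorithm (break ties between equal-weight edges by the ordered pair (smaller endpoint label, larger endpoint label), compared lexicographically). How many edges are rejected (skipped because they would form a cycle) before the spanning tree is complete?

Sort edges by weight, then run Kruskal:
1-3 (1): add. Components now {1,3} {2} {4} {5} {6} {7}
3-4 (1): add. Components now {1,3,4} {2} {5} {6} {7}
2-4 (2): add. Components now {1,2,3,4} {5} {6} {7}
1-7 (4): add. Components now {1,2,3,4,7} {5} {6}
2-7 (4): skip — 2 and 7 already connected.
6-7 (4): add. Components now {1,2,3,4,6,7} {5}
4-7 (6): skip — 4 and 7 already connected.
5-7 (8): add. Components now {1,2,3,4,5,6,7}
Edges rejected before the tree was complete: 2.

2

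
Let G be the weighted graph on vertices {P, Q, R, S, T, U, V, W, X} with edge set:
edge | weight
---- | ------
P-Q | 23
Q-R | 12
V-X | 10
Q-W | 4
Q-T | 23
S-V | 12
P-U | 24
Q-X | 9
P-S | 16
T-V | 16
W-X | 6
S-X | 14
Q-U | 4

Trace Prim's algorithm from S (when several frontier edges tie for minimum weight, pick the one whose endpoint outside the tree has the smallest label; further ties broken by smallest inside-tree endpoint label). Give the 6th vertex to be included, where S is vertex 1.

Prim, starting at S.
Step 1: cheapest edge leaving the tree is S-V (12); add V.
Step 2: cheapest edge leaving the tree is V-X (10); add X.
Step 3: cheapest edge leaving the tree is W-X (6); add W.
Step 4: cheapest edge leaving the tree is Q-W (4); add Q.
Step 5: cheapest edge leaving the tree is Q-U (4); add U.
Step 6: cheapest edge leaving the tree is Q-R (12); add R.
Step 7: cheapest edge leaving the tree is P-S (16); add P.
Step 8: cheapest edge leaving the tree is T-V (16); add T.
Vertex order: S, V, X, W, Q, U, R, P, T. The 6th vertex is U.

U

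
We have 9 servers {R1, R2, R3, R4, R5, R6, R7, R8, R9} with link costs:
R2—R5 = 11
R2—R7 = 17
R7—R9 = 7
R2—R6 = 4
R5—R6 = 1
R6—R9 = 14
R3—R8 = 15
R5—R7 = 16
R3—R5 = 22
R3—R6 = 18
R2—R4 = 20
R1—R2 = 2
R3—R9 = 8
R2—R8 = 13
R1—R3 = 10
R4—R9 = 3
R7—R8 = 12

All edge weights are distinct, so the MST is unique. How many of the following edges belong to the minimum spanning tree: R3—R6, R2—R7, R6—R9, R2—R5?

Kruskal's algorithm — process edges by increasing weight (ties by edge label):
R5—R6 (1): add — endpoints in different components.
R1—R2 (2): add — endpoints in different components.
R4—R9 (3): add — endpoints in different components.
R2—R6 (4): add — endpoints in different components.
R7—R9 (7): add — endpoints in different components.
R3—R9 (8): add — endpoints in different components.
R1—R3 (10): add — endpoints in different components.
R2—R5 (11): skip — R5 and R2 already connected.
R7—R8 (12): add — endpoints in different components.
MST edge set: {R5—R6, R1—R2, R4—R9, R2—R6, R7—R9, R3—R9, R1—R3, R7—R8}.
Of the listed edges, {} are in the MST → 0.

0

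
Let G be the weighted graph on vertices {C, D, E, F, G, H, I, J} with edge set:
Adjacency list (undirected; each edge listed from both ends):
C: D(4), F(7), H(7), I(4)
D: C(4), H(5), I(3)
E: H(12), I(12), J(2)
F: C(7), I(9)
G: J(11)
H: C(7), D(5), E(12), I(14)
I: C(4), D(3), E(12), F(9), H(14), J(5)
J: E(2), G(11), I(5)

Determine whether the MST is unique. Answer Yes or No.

Sort edges by weight, then run Kruskal:
E-J (2): add — endpoints in different components.
D-I (3): add — endpoints in different components.
C-D (4): add — endpoints in different components.
C-I (4): skip — C and I already connected.
D-H (5): add — endpoints in different components.
I-J (5): add — endpoints in different components.
C-F (7): add — endpoints in different components.
C-H (7): skip — C and H already connected.
F-I (9): skip — F and I already connected.
G-J (11): add — endpoints in different components.
Non-tree edge C-I has weight 4, equal to the heaviest edge on its tree cycle — swapping gives another MST of the same weight. Not unique.

No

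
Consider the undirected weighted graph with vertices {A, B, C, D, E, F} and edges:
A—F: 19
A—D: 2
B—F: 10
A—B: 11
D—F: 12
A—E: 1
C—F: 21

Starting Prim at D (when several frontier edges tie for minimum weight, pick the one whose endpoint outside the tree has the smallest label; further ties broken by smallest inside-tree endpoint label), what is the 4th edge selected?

Prim's algorithm from D:
Step 1: cheapest edge leaving the tree is A—D (2); add A.
Step 2: cheapest edge leaving the tree is A—E (1); add E.
Step 3: cheapest edge leaving the tree is A—B (11); add B.
Step 4: cheapest edge leaving the tree is B—F (10); add F.
Step 5: cheapest edge leaving the tree is C—F (21); add C.
The 4th edge added is B—F.

B-F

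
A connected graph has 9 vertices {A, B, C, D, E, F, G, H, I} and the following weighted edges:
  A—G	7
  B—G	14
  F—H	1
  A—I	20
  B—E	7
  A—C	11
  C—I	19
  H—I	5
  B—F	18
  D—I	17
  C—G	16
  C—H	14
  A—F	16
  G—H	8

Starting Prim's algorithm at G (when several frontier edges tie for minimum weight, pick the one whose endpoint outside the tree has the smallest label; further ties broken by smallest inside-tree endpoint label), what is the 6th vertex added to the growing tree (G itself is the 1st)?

C

Prim, starting at G.
Step 1: frontier [A—G 7, G—H 8, B—G 14, C—G 16] → take A—G (7); add A.
Step 2: frontier [A—C 11, A—F 16, A—I 20, G—H 8, B—G 14, C—G 16] → take G—H (8); add H.
Step 3: frontier [A—C 11, A—F 16, A—I 20, B—G 14, C—G 16, F—H 1, H—I 5, C—H 14] → take F—H (1); add F.
Step 4: frontier [A—C 11, A—I 20, B—F 18, B—G 14, C—G 16, H—I 5, C—H 14] → take H—I (5); add I.
Step 5: frontier [A—C 11, B—F 18, B—G 14, C—G 16, C—H 14, D—I 17, C—I 19] → take A—C (11); add C.
Step 6: frontier [B—F 18, B—G 14, D—I 17] → take B—G (14); add B.
Step 7: frontier [B—E 7, D—I 17] → take B—E (7); add E.
Step 8: frontier [D—I 17] → take D—I (17); add D.
Vertex order: G, A, H, F, I, C, B, E, D. The 6th vertex is C.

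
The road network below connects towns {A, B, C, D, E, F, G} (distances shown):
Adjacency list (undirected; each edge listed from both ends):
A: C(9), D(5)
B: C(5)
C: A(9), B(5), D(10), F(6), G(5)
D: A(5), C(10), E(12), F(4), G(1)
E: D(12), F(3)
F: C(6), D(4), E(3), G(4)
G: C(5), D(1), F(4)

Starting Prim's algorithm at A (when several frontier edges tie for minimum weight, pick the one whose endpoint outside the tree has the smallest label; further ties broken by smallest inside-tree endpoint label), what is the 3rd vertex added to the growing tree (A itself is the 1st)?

Prim, starting at A.
Step 1: cheapest edge leaving the tree is A D (5); add D.
Step 2: cheapest edge leaving the tree is D G (1); add G.
Step 3: cheapest edge leaving the tree is D F (4); add F.
Step 4: cheapest edge leaving the tree is E F (3); add E.
Step 5: cheapest edge leaving the tree is C G (5); add C.
Step 6: cheapest edge leaving the tree is B C (5); add B.
Vertex order: A, D, G, F, E, C, B. The 3rd vertex is G.

G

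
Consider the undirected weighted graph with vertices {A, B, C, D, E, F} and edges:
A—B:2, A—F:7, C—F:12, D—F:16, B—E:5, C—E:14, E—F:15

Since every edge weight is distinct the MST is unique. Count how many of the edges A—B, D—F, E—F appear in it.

2

Kruskal: consider edges lightest-first.
A—B (2): add. Components now {A,B} {C} {D} {E} {F}
B—E (5): add. Components now {A,B,E} {C} {D} {F}
A—F (7): add. Components now {A,B,E,F} {C} {D}
C—F (12): add. Components now {A,B,C,E,F} {D}
C—E (14): skip — C and E already connected.
E—F (15): skip — E and F already connected.
D—F (16): add. Components now {A,B,C,D,E,F}
MST edge set: {A—B, B—E, A—F, C—F, D—F}.
Of the listed edges, {A—B, D—F} are in the MST → 2.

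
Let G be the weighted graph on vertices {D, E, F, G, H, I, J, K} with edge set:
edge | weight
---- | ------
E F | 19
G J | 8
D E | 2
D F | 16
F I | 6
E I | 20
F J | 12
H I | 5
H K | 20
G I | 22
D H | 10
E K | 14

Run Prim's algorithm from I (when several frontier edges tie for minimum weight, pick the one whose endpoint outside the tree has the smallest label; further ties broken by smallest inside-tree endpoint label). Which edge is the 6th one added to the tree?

Prim's algorithm from I:
Step 1: frontier [H I 5, F I 6, E I 20, G I 22] → take H I (5); add H.
Step 2: frontier [D H 10, H K 20, F I 6, E I 20, G I 22] → take F I (6); add F.
Step 3: frontier [F J 12, D F 16, E F 19, D H 10, H K 20, E I 20, G I 22] → take D H (10); add D.
Step 4: frontier [D E 2, F J 12, E F 19, H K 20, E I 20, G I 22] → take D E (2); add E.
Step 5: frontier [E K 14, F J 12, H K 20, G I 22] → take F J (12); add J.
Step 6: frontier [E K 14, H K 20, G I 22, G J 8] → take G J (8); add G.
Step 7: frontier [E K 14, H K 20] → take E K (14); add K.
The 6th edge added is G J.

G-J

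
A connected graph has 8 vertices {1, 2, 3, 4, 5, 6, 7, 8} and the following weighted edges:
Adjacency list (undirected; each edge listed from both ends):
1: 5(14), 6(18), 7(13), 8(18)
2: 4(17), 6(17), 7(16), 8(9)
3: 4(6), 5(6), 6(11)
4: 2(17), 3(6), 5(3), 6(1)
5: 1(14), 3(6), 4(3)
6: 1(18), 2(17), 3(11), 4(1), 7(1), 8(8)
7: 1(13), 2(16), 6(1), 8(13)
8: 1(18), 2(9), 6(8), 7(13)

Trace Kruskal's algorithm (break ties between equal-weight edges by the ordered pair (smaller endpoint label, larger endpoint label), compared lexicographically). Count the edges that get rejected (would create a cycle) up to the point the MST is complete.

2

Kruskal's algorithm — process edges by increasing weight (ties by edge label):
4 6 (1): add — endpoints in different components.
6 7 (1): add — endpoints in different components.
4 5 (3): add — endpoints in different components.
3 4 (6): add — endpoints in different components.
3 5 (6): skip — 3 and 5 already connected.
6 8 (8): add — endpoints in different components.
2 8 (9): add — endpoints in different components.
3 6 (11): skip — 3 and 6 already connected.
1 7 (13): add — endpoints in different components.
Edges rejected before the tree was complete: 2.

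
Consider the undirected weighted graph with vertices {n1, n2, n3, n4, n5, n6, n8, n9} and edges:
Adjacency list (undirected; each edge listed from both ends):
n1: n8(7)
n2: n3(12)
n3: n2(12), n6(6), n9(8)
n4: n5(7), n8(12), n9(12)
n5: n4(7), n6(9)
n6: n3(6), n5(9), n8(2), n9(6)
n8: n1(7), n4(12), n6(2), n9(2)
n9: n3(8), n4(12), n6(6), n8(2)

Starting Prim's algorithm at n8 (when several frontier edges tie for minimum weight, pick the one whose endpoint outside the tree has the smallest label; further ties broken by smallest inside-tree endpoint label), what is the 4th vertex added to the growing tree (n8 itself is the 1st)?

Prim's algorithm from n8:
Step 1: cheapest edge leaving the tree is n6 n8 (2); add n6.
Step 2: cheapest edge leaving the tree is n8 n9 (2); add n9.
Step 3: cheapest edge leaving the tree is n3 n6 (6); add n3.
Step 4: cheapest edge leaving the tree is n1 n8 (7); add n1.
Step 5: cheapest edge leaving the tree is n5 n6 (9); add n5.
Step 6: cheapest edge leaving the tree is n4 n5 (7); add n4.
Step 7: cheapest edge leaving the tree is n2 n3 (12); add n2.
Vertex order: n8, n6, n9, n3, n1, n5, n4, n2. The 4th vertex is n3.

n3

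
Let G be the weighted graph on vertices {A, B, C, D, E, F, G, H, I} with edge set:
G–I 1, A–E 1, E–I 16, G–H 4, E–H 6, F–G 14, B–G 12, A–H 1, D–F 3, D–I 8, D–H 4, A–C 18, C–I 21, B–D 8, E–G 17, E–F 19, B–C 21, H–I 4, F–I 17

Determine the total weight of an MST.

Kruskal: consider edges lightest-first.
A–E (1): add — endpoints in different components.
A–H (1): add — endpoints in different components.
G–I (1): add — endpoints in different components.
D–F (3): add — endpoints in different components.
D–H (4): add — endpoints in different components.
G–H (4): add — endpoints in different components.
H–I (4): skip — H and I already connected.
E–H (6): skip — E and H already connected.
B–D (8): add — endpoints in different components.
D–I (8): skip — D and I already connected.
B–G (12): skip — B and G already connected.
F–G (14): skip — F and G already connected.
E–I (16): skip — E and I already connected.
E–G (17): skip — E and G already connected.
F–I (17): skip — F and I already connected.
A–C (18): add — endpoints in different components.
MST edges: A–E, A–H, G–I, D–F, D–H, G–H, B–D, A–C; total weight 1+1+1+3+4+4+8+18 = 40.

40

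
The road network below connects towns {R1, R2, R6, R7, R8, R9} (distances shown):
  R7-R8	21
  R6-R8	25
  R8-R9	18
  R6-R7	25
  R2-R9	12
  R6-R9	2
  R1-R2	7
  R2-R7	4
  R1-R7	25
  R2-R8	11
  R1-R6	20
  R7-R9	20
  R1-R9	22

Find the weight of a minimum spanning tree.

Prim's algorithm from R1:
Step 1: cheapest edge leaving the tree is R1-R2 (7); add R2.
Step 2: cheapest edge leaving the tree is R2-R7 (4); add R7.
Step 3: cheapest edge leaving the tree is R2-R8 (11); add R8.
Step 4: cheapest edge leaving the tree is R2-R9 (12); add R9.
Step 5: cheapest edge leaving the tree is R6-R9 (2); add R6.
MST edges: R1-R2, R2-R7, R2-R8, R2-R9, R6-R9; total weight 7+4+11+12+2 = 36.

36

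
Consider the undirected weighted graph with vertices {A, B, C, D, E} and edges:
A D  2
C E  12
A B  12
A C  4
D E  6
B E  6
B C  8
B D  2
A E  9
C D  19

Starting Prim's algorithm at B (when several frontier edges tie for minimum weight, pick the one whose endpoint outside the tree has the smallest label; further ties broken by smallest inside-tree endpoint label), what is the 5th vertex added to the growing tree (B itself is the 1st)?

E

Prim, starting at B.
Step 1: frontier [B D 2, B E 6, B C 8, A B 12] → take B D (2); add D.
Step 2: frontier [B E 6, B C 8, A B 12, A D 2, D E 6, C D 19] → take A D (2); add A.
Step 3: frontier [A C 4, A E 9, B E 6, B C 8, D E 6, C D 19] → take A C (4); add C.
Step 4: frontier [A E 9, B E 6, C E 12, D E 6] → take B E (6); add E.
Vertex order: B, D, A, C, E. The 5th vertex is E.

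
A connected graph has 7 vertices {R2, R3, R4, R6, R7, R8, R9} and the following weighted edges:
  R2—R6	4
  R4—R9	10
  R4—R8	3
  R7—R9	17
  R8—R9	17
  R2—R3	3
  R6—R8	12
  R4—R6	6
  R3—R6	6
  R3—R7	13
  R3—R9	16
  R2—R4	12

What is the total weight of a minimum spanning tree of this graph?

Sort edges by weight, then run Kruskal:
R2—R3 (3): add — endpoints in different components.
R4—R8 (3): add — endpoints in different components.
R2—R6 (4): add — endpoints in different components.
R3—R6 (6): skip — R6 and R3 already connected.
R4—R6 (6): add — endpoints in different components.
R4—R9 (10): add — endpoints in different components.
R2—R4 (12): skip — R2 and R4 already connected.
R6—R8 (12): skip — R6 and R8 already connected.
R3—R7 (13): add — endpoints in different components.
MST edges: R2—R3, R4—R8, R2—R6, R4—R6, R4—R9, R3—R7; total weight 3+3+4+6+10+13 = 39.

39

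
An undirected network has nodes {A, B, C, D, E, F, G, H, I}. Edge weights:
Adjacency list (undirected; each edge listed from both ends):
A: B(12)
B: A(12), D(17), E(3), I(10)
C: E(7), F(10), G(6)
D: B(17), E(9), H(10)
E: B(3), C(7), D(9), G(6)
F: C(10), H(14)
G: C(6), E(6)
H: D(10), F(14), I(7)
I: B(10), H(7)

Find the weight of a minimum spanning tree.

Sort edges by weight, then run Kruskal:
B-E (3): add — endpoints in different components.
C-G (6): add — endpoints in different components.
E-G (6): add — endpoints in different components.
C-E (7): skip — C and E already connected.
H-I (7): add — endpoints in different components.
D-E (9): add — endpoints in different components.
B-I (10): add — endpoints in different components.
C-F (10): add — endpoints in different components.
D-H (10): skip — D and H already connected.
A-B (12): add — endpoints in different components.
MST edges: B-E, C-G, E-G, H-I, D-E, B-I, C-F, A-B; total weight 3+6+6+7+9+10+10+12 = 63.

63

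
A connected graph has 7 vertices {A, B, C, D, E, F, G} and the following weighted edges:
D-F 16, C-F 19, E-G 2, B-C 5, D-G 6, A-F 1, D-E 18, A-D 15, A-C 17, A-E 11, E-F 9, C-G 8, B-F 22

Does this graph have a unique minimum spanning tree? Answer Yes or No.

Kruskal's algorithm — process edges by increasing weight (ties by edge label):
A-F (1): add — endpoints in different components.
E-G (2): add — endpoints in different components.
B-C (5): add — endpoints in different components.
D-G (6): add — endpoints in different components.
C-G (8): add — endpoints in different components.
E-F (9): add — endpoints in different components.
Every non-tree edge has weight strictly greater than the heaviest edge on the tree path between its endpoints, so the MST is unique.

Yes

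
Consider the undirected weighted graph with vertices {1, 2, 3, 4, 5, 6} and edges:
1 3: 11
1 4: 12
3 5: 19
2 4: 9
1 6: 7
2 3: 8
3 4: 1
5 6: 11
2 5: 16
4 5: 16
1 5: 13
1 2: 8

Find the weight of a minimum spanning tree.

35

Sort edges by weight, then run Kruskal:
3 4 (1): add — endpoints in different components.
1 6 (7): add — endpoints in different components.
1 2 (8): add — endpoints in different components.
2 3 (8): add — endpoints in different components.
2 4 (9): skip — 2 and 4 already connected.
1 3 (11): skip — 1 and 3 already connected.
5 6 (11): add — endpoints in different components.
MST edges: 3 4, 1 6, 1 2, 2 3, 5 6; total weight 1+7+8+8+11 = 35.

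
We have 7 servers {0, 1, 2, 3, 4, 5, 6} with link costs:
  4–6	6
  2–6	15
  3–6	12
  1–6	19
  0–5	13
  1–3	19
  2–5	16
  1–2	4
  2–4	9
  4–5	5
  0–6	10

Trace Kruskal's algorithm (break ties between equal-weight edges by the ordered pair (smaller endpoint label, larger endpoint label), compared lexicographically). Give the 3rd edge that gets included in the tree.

Kruskal: consider edges lightest-first.
1–2 (4): add. Components now {0} {1,2} {3} {4} {5} {6}
4–5 (5): add. Components now {0} {1,2} {3} {4,5} {6}
4–6 (6): add. Components now {0} {1,2} {3} {4,5,6}
2–4 (9): add. Components now {0} {1,2,4,5,6} {3}
0–6 (10): add. Components now {0,1,2,4,5,6} {3}
3–6 (12): add. Components now {0,1,2,3,4,5,6}
The 3rd edge added is 4–6.

4-6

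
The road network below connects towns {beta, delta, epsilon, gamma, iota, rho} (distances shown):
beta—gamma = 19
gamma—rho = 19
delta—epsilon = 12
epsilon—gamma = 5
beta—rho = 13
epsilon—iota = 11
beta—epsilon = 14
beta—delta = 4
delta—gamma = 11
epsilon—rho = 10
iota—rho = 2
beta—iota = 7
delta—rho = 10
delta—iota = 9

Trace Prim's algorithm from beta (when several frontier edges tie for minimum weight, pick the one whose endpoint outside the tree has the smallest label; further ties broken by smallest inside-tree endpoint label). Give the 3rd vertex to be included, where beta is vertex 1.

Grow the tree from beta using Prim:
Step 1: cheapest edge leaving the tree is beta—delta (4); add delta.
Step 2: cheapest edge leaving the tree is beta—iota (7); add iota.
Step 3: cheapest edge leaving the tree is iota—rho (2); add rho.
Step 4: cheapest edge leaving the tree is epsilon—rho (10); add epsilon.
Step 5: cheapest edge leaving the tree is epsilon—gamma (5); add gamma.
Vertex order: beta, delta, iota, rho, epsilon, gamma. The 3rd vertex is iota.

iota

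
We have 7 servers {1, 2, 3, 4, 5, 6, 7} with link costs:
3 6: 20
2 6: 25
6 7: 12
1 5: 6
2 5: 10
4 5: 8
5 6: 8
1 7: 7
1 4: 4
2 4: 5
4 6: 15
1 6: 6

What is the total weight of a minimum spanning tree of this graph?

Prim, starting at 1.
Step 1: frontier [1 4 4, 1 5 6, 1 6 6, 1 7 7] → take 1 4 (4); add 4.
Step 2: frontier [1 5 6, 1 6 6, 1 7 7, 2 4 5, 4 5 8, 4 6 15] → take 2 4 (5); add 2.
Step 3: frontier [1 5 6, 1 6 6, 1 7 7, 2 5 10, 2 6 25, 4 5 8, 4 6 15] → take 1 5 (6); add 5.
Step 4: frontier [1 6 6, 1 7 7, 2 6 25, 4 6 15, 5 6 8] → take 1 6 (6); add 6.
Step 5: frontier [1 7 7, 6 7 12, 3 6 20] → take 1 7 (7); add 7.
Step 6: frontier [3 6 20] → take 3 6 (20); add 3.
MST edges: 1 4, 2 4, 1 5, 1 6, 1 7, 3 6; total weight 4+5+6+6+7+20 = 48.

48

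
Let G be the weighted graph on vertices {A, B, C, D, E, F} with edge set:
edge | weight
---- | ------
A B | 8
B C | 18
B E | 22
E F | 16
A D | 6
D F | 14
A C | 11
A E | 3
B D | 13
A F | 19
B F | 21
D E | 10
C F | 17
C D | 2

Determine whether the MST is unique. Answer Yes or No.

Yes

Sort edges by weight, then run Kruskal:
C D (2): add — endpoints in different components.
A E (3): add — endpoints in different components.
A D (6): add — endpoints in different components.
A B (8): add — endpoints in different components.
D E (10): skip — D and E already connected.
A C (11): skip — A and C already connected.
B D (13): skip — B and D already connected.
D F (14): add — endpoints in different components.
Every non-tree edge has weight strictly greater than the heaviest edge on the tree path between its endpoints, so the MST is unique.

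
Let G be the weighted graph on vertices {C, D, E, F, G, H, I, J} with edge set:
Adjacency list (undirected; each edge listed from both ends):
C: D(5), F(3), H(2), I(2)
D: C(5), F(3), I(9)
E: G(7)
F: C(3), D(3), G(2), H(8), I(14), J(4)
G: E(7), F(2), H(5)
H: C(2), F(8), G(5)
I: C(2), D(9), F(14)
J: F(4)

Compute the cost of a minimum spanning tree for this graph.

Prim, starting at E.
Step 1: cheapest edge leaving the tree is E–G (7); add G.
Step 2: cheapest edge leaving the tree is F–G (2); add F.
Step 3: cheapest edge leaving the tree is C–F (3); add C.
Step 4: cheapest edge leaving the tree is C–H (2); add H.
Step 5: cheapest edge leaving the tree is C–I (2); add I.
Step 6: cheapest edge leaving the tree is D–F (3); add D.
Step 7: cheapest edge leaving the tree is F–J (4); add J.
MST edges: E–G, F–G, C–F, C–H, C–I, D–F, F–J; total weight 7+2+3+2+2+3+4 = 23.

23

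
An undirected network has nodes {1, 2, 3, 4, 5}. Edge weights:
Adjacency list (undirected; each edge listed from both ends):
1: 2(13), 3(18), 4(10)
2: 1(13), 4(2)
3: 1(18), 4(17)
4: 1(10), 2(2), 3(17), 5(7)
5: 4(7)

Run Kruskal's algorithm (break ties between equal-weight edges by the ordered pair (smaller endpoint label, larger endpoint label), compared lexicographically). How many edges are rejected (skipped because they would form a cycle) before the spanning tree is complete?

Sort edges by weight, then run Kruskal:
2—4 (2): add — endpoints in different components.
4—5 (7): add — endpoints in different components.
1—4 (10): add — endpoints in different components.
1—2 (13): skip — 1 and 2 already connected.
3—4 (17): add — endpoints in different components.
Edges rejected before the tree was complete: 1.

1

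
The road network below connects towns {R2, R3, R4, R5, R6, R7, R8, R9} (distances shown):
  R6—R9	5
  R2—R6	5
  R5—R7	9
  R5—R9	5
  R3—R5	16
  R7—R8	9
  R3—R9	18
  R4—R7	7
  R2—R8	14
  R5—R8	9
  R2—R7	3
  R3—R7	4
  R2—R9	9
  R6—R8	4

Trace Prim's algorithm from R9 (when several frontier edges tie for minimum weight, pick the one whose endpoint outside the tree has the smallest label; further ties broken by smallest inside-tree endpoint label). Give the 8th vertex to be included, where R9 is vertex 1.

Grow the tree from R9 using Prim:
Step 1: frontier [R5—R9 5, R6—R9 5, R2—R9 9, R3—R9 18] → take R5—R9 (5); add R5.
Step 2: frontier [R5—R7 9, R5—R8 9, R3—R5 16, R6—R9 5, R2—R9 9, R3—R9 18] → take R6—R9 (5); add R6.
Step 3: frontier [R5—R7 9, R5—R8 9, R3—R5 16, R6—R8 4, R2—R6 5, R2—R9 9, R3—R9 18] → take R6—R8 (4); add R8.
Step 4: frontier [R5—R7 9, R3—R5 16, R2—R6 5, R7—R8 9, R2—R8 14, R2—R9 9, R3—R9 18] → take R2—R6 (5); add R2.
Step 5: frontier [R2—R7 3, R5—R7 9, R3—R5 16, R7—R8 9, R3—R9 18] → take R2—R7 (3); add R7.
Step 6: frontier [R3—R5 16, R3—R7 4, R4—R7 7, R3—R9 18] → take R3—R7 (4); add R3.
Step 7: frontier [R4—R7 7] → take R4—R7 (7); add R4.
Vertex order: R9, R5, R6, R8, R2, R7, R3, R4. The 8th vertex is R4.

R4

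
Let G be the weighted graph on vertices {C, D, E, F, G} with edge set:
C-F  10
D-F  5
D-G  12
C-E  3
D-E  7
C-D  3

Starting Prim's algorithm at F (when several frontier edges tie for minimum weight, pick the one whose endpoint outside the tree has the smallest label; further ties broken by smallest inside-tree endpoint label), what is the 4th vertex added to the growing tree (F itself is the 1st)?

Prim, starting at F.
Step 1: cheapest edge leaving the tree is D-F (5); add D.
Step 2: cheapest edge leaving the tree is C-D (3); add C.
Step 3: cheapest edge leaving the tree is C-E (3); add E.
Step 4: cheapest edge leaving the tree is D-G (12); add G.
Vertex order: F, D, C, E, G. The 4th vertex is E.

E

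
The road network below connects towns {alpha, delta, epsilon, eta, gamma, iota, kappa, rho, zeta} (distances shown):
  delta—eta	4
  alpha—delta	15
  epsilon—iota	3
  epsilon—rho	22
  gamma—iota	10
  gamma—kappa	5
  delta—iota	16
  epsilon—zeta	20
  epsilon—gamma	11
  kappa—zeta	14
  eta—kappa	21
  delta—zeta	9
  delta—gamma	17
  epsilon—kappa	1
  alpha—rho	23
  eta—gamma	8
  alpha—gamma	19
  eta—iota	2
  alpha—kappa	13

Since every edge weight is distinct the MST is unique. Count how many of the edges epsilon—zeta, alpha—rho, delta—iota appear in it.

0

Kruskal: consider edges lightest-first.
epsilon—kappa (1): add — endpoints in different components.
eta—iota (2): add — endpoints in different components.
epsilon—iota (3): add — endpoints in different components.
delta—eta (4): add — endpoints in different components.
gamma—kappa (5): add — endpoints in different components.
eta—gamma (8): skip — gamma and eta already connected.
delta—zeta (9): add — endpoints in different components.
gamma—iota (10): skip — gamma and iota already connected.
epsilon—gamma (11): skip — epsilon and gamma already connected.
alpha—kappa (13): add — endpoints in different components.
kappa—zeta (14): skip — zeta and kappa already connected.
alpha—delta (15): skip — delta and alpha already connected.
delta—iota (16): skip — delta and iota already connected.
delta—gamma (17): skip — delta and gamma already connected.
alpha—gamma (19): skip — gamma and alpha already connected.
epsilon—zeta (20): skip — epsilon and zeta already connected.
eta—kappa (21): skip — eta and kappa already connected.
epsilon—rho (22): add — endpoints in different components.
MST edge set: {epsilon—kappa, eta—iota, epsilon—iota, delta—eta, gamma—kappa, delta—zeta, alpha—kappa, epsilon—rho}.
Of the listed edges, {} are in the MST → 0.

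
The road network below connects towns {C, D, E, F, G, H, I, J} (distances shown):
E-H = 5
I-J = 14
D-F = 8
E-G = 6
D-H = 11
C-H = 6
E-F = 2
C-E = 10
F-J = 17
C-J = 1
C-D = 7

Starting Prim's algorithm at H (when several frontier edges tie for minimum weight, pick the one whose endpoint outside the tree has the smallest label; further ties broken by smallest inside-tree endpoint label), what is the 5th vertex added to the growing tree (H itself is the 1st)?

Prim, starting at H.
Step 1: frontier [E-H 5, C-H 6, D-H 11] → take E-H (5); add E.
Step 2: frontier [E-F 2, E-G 6, C-E 10, C-H 6, D-H 11] → take E-F (2); add F.
Step 3: frontier [E-G 6, C-E 10, D-F 8, F-J 17, C-H 6, D-H 11] → take C-H (6); add C.
Step 4: frontier [C-J 1, C-D 7, E-G 6, D-F 8, F-J 17, D-H 11] → take C-J (1); add J.
Step 5: frontier [C-D 7, E-G 6, D-F 8, D-H 11, I-J 14] → take E-G (6); add G.
Step 6: frontier [C-D 7, D-F 8, D-H 11, I-J 14] → take C-D (7); add D.
Step 7: frontier [I-J 14] → take I-J (14); add I.
Vertex order: H, E, F, C, J, G, D, I. The 5th vertex is J.

J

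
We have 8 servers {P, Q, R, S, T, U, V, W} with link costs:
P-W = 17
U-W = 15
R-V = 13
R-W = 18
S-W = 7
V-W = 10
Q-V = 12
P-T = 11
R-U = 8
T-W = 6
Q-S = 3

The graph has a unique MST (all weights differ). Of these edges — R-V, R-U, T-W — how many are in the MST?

Kruskal's algorithm — process edges by increasing weight (ties by edge label):
Q-S (3): add — endpoints in different components.
T-W (6): add — endpoints in different components.
S-W (7): add — endpoints in different components.
R-U (8): add — endpoints in different components.
V-W (10): add — endpoints in different components.
P-T (11): add — endpoints in different components.
Q-V (12): skip — Q and V already connected.
R-V (13): add — endpoints in different components.
MST edge set: {Q-S, T-W, S-W, R-U, V-W, P-T, R-V}.
Of the listed edges, {R-V, R-U, T-W} are in the MST → 3.

3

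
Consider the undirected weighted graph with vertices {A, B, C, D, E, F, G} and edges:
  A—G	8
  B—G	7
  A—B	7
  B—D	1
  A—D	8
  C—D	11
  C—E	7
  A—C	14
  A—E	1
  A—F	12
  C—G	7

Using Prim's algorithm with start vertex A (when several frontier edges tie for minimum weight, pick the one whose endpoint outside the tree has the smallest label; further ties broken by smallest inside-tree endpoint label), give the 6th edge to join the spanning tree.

A-F

Grow the tree from A using Prim:
Step 1: cheapest edge leaving the tree is A—E (1); add E.
Step 2: cheapest edge leaving the tree is A—B (7); add B.
Step 3: cheapest edge leaving the tree is B—D (1); add D.
Step 4: cheapest edge leaving the tree is C—E (7); add C.
Step 5: cheapest edge leaving the tree is B—G (7); add G.
Step 6: cheapest edge leaving the tree is A—F (12); add F.
The 6th edge added is A—F.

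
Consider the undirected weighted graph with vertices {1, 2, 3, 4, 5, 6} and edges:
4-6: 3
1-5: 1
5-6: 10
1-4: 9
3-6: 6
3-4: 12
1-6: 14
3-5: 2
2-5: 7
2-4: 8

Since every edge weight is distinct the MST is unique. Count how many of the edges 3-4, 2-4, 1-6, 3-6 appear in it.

1

Kruskal's algorithm — process edges by increasing weight (ties by edge label):
1-5 (1): add — endpoints in different components.
3-5 (2): add — endpoints in different components.
4-6 (3): add — endpoints in different components.
3-6 (6): add — endpoints in different components.
2-5 (7): add — endpoints in different components.
MST edge set: {1-5, 3-5, 4-6, 3-6, 2-5}.
Of the listed edges, {3-6} are in the MST → 1.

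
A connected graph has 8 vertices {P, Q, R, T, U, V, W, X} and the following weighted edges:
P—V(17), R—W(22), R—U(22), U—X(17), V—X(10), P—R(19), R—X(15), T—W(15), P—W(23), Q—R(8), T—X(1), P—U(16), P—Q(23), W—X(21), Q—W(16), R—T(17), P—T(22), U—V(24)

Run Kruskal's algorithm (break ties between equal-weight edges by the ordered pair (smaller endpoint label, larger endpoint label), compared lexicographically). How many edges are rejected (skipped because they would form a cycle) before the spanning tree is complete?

1

Sort edges by weight, then run Kruskal:
T—X (1): add — endpoints in different components.
Q—R (8): add — endpoints in different components.
V—X (10): add — endpoints in different components.
R—X (15): add — endpoints in different components.
T—W (15): add — endpoints in different components.
P—U (16): add — endpoints in different components.
Q—W (16): skip — Q and W already connected.
P—V (17): add — endpoints in different components.
Edges rejected before the tree was complete: 1.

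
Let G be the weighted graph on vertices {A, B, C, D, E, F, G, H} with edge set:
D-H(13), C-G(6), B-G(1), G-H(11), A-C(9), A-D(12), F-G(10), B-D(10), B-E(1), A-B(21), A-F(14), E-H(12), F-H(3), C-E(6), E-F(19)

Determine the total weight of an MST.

Kruskal's algorithm — process edges by increasing weight (ties by edge label):
B-E (1): add — endpoints in different components.
B-G (1): add — endpoints in different components.
F-H (3): add — endpoints in different components.
C-E (6): add — endpoints in different components.
C-G (6): skip — C and G already connected.
A-C (9): add — endpoints in different components.
B-D (10): add — endpoints in different components.
F-G (10): add — endpoints in different components.
MST edges: B-E, B-G, F-H, C-E, A-C, B-D, F-G; total weight 1+1+3+6+9+10+10 = 40.

40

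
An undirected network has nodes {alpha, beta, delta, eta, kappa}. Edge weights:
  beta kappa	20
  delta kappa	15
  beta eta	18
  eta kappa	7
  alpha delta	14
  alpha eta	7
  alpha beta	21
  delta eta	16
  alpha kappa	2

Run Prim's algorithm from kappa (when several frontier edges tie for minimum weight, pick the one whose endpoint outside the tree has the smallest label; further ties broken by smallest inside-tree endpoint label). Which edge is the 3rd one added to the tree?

Prim's algorithm from kappa:
Step 1: cheapest edge leaving the tree is alpha kappa (2); add alpha.
Step 2: cheapest edge leaving the tree is alpha eta (7); add eta.
Step 3: cheapest edge leaving the tree is alpha delta (14); add delta.
Step 4: cheapest edge leaving the tree is beta eta (18); add beta.
The 3rd edge added is alpha delta.

alpha-delta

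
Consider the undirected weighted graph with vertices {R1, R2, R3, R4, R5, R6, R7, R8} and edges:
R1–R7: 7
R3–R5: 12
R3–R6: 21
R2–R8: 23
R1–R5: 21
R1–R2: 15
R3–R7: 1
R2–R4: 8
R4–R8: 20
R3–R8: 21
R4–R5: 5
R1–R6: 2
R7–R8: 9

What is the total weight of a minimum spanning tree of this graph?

Kruskal: consider edges lightest-first.
R3–R7 (1): add — endpoints in different components.
R1–R6 (2): add — endpoints in different components.
R4–R5 (5): add — endpoints in different components.
R1–R7 (7): add — endpoints in different components.
R2–R4 (8): add — endpoints in different components.
R7–R8 (9): add — endpoints in different components.
R3–R5 (12): add — endpoints in different components.
MST edges: R3–R7, R1–R6, R4–R5, R1–R7, R2–R4, R7–R8, R3–R5; total weight 1+2+5+7+8+9+12 = 44.

44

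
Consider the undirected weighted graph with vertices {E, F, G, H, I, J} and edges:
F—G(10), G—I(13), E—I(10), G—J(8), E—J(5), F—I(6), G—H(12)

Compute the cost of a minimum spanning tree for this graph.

41

Sort edges by weight, then run Kruskal:
E—J (5): add. Components now {E,J} {F} {G} {H} {I}
F—I (6): add. Components now {E,J} {F,I} {G} {H}
G—J (8): add. Components now {E,G,J} {F,I} {H}
E—I (10): add. Components now {E,F,G,I,J} {H}
F—G (10): skip — F and G already connected.
G—H (12): add. Components now {E,F,G,H,I,J}
MST edges: E—J, F—I, G—J, E—I, G—H; total weight 5+6+8+10+12 = 41.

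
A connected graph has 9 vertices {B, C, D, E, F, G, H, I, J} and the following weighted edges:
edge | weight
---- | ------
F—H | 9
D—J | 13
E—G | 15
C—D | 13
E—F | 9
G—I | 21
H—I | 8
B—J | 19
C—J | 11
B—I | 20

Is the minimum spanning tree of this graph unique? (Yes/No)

No

Sort edges by weight, then run Kruskal:
H—I (8): add — endpoints in different components.
E—F (9): add — endpoints in different components.
F—H (9): add — endpoints in different components.
C—J (11): add — endpoints in different components.
C—D (13): add — endpoints in different components.
D—J (13): skip — D and J already connected.
E—G (15): add — endpoints in different components.
B—J (19): add — endpoints in different components.
B—I (20): add — endpoints in different components.
Non-tree edge D—J has weight 13, equal to the heaviest edge on its tree cycle — swapping gives another MST of the same weight. Not unique.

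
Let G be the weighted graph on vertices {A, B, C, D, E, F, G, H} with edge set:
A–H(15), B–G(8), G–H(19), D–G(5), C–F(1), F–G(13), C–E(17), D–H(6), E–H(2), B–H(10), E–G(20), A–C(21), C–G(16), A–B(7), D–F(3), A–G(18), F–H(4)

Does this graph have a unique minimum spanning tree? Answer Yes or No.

Sort edges by weight, then run Kruskal:
C–F (1): add — endpoints in different components.
E–H (2): add — endpoints in different components.
D–F (3): add — endpoints in different components.
F–H (4): add — endpoints in different components.
D–G (5): add — endpoints in different components.
D–H (6): skip — D and H already connected.
A–B (7): add — endpoints in different components.
B–G (8): add — endpoints in different components.
Every non-tree edge has weight strictly greater than the heaviest edge on the tree path between its endpoints, so the MST is unique.

Yes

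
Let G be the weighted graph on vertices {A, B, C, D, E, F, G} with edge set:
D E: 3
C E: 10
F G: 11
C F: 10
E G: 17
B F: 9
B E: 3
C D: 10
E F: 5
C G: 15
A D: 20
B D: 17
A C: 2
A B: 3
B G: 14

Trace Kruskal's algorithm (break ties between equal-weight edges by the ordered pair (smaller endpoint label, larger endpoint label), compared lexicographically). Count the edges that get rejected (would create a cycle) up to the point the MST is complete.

4

Sort edges by weight, then run Kruskal:
A C (2): add — endpoints in different components.
A B (3): add — endpoints in different components.
B E (3): add — endpoints in different components.
D E (3): add — endpoints in different components.
E F (5): add — endpoints in different components.
B F (9): skip — B and F already connected.
C D (10): skip — C and D already connected.
C E (10): skip — C and E already connected.
C F (10): skip — C and F already connected.
F G (11): add — endpoints in different components.
Edges rejected before the tree was complete: 4.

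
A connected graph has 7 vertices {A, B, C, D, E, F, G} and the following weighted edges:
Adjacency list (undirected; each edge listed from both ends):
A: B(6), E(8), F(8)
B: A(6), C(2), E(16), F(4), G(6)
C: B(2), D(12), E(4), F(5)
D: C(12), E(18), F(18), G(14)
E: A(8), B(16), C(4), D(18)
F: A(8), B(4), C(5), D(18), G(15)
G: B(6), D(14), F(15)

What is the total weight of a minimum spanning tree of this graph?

Prim, starting at D.
Step 1: frontier [C–D 12, D–G 14, D–E 18, D–F 18] → take C–D (12); add C.
Step 2: frontier [B–C 2, C–E 4, C–F 5, D–G 14, D–E 18, D–F 18] → take B–C (2); add B.
Step 3: frontier [B–F 4, A–B 6, B–G 6, B–E 16, C–E 4, C–F 5, D–G 14, D–E 18, D–F 18] → take C–E (4); add E.
Step 4: frontier [B–F 4, A–B 6, B–G 6, C–F 5, D–G 14, D–F 18, A–E 8] → take B–F (4); add F.
Step 5: frontier [A–B 6, B–G 6, D–G 14, A–E 8, A–F 8, F–G 15] → take A–B (6); add A.
Step 6: frontier [B–G 6, D–G 14, F–G 15] → take B–G (6); add G.
MST edges: C–D, B–C, C–E, B–F, A–B, B–G; total weight 12+2+4+4+6+6 = 34.

34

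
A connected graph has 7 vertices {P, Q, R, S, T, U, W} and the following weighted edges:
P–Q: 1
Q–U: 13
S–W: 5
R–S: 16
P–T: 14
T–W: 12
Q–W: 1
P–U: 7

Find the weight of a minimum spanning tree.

Sort edges by weight, then run Kruskal:
P–Q (1): add. Components now {U} {T} {P,Q} {R} {W} {S}
Q–W (1): add. Components now {U} {T} {P,Q,W} {R} {S}
S–W (5): add. Components now {U} {T} {P,Q,S,W} {R}
P–U (7): add. Components now {P,Q,S,U,W} {T} {R}
T–W (12): add. Components now {P,Q,S,T,U,W} {R}
Q–U (13): skip — U and Q already connected.
P–T (14): skip — T and P already connected.
R–S (16): add. Components now {P,Q,R,S,T,U,W}
MST edges: P–Q, Q–W, S–W, P–U, T–W, R–S; total weight 1+1+5+7+12+16 = 42.

42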